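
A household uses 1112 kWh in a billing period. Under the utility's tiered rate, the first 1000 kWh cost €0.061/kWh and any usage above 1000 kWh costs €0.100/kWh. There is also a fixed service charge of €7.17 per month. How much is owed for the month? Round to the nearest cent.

First 1000 kWh × €0.061 = €61.00
Remaining 112 kWh × €0.100 = €11.20
Energy charge = €72.20; + service €7.17 = €79.37

€79.37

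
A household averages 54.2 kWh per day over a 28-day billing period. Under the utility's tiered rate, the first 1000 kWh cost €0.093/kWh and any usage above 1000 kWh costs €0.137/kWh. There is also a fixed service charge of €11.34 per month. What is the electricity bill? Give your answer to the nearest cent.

Usage = 54.2 kWh/day × 28 days = 1517.6 kWh
First 1000 kWh × €0.093 = €93.00
Remaining 517.6 kWh × €0.137 = €70.91
Energy charge = €163.91; + service €11.34 = €175.25

€175.25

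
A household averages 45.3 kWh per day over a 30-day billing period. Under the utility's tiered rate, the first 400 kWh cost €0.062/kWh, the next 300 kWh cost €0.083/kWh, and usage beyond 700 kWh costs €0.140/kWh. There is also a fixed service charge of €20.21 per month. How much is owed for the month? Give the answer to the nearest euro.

€162

Usage = 45.3 kWh/day × 30 days = 1359 kWh
First 400 kWh × €0.062 = €24.80
Next 300 kWh × €0.083 = €24.90
Remaining 659 kWh × €0.140 = €92.26
Energy charge = €141.96; + service €20.21 = €162.17 ≈ €162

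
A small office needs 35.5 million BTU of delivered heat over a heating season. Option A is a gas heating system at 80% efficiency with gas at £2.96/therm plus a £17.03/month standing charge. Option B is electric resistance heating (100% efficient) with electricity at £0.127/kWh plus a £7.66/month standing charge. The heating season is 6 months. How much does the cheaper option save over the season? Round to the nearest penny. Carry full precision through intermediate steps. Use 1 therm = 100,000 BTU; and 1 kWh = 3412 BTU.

£48.35

Heat load = 35.5 × 10⁶ BTU = 35,500,000 BTU
Gas: input = 35,500,000 / 0.80 = 44,375,000 BTU = 443.8 therm → 443.8 × £2.96 = £1,313.50; + 6 × £17.03 standing = £1,415.68
Electric: 35,500,000 BTU / 3412 = 10,400 kWh → × £0.127 = £1,321.37; + 6 × £7.66 standing = £1,367.33
Difference = |£1,415.68 − £1,367.33| = £48.35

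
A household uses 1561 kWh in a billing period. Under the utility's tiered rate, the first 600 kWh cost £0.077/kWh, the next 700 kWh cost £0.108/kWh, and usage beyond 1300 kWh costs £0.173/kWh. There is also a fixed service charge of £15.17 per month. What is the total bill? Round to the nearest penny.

First 600 kWh × £0.077 = £46.20
Next 700 kWh × £0.108 = £75.60
Remaining 261 kWh × £0.173 = £45.15
Energy charge = £166.95; + service £15.17 = £182.12

£182.12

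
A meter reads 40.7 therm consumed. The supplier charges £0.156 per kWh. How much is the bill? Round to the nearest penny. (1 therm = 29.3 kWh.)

40.7 therm × (29.3 kWh/therm) = 1,193 kWh
Cost = 1,193 kWh × £0.156/kWh = £186.03

£186.03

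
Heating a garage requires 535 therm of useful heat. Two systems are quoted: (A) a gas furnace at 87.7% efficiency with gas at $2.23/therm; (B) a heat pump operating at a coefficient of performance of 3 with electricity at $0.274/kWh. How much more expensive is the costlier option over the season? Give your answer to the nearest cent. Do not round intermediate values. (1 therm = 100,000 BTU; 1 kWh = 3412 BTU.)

Heat load = 535 therm × 100,000 = 53,500,000 BTU
Gas: input = 53,500,000 / 0.877 = 61,003,421 BTU = 610 therm → 610 × $2.23 = $1,360.38
Heat pump: 53,500,000 BTU / 3412 = 15,680 kWh heat; / 3 = 5,227 kWh in → × $0.274 = $1,432.10
Difference = |$1,360.38 − $1,432.10| = $71.73

$71.73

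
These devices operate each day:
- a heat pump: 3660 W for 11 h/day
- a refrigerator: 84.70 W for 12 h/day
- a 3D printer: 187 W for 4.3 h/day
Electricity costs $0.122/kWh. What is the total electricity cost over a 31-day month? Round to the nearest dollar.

heat pump: 3660 W × 11 h × 31 d = 1,248,060 Wh = 1,248 kWh
refrigerator: 84.70 W × 12 h × 31 d = 31,508 Wh = 31.51 kWh
3D printer: 187 W × 4.3 h × 31 d = 24,927 Wh = 24.93 kWh
Total energy = 1,248 + 31.51 + 24.93 = 1,304 kWh
Cost = 1,304 kWh × $0.122 = $159.15 ≈ $159

$159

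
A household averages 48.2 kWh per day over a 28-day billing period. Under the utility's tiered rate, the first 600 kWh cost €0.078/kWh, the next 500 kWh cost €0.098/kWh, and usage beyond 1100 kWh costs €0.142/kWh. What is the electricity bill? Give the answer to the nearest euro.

€131

Usage = 48.2 kWh/day × 28 days = 1349.6 kWh
First 600 kWh × €0.078 = €46.80
Next 500 kWh × €0.098 = €49.00
Remaining 249.6 kWh × €0.142 = €35.44
Total = €131.24 ≈ €131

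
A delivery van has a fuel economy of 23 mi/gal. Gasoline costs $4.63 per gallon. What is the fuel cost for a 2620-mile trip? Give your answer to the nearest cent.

Fuel = 2620 mi / 23 mpg = 113.9 gal
Cost = 113.9 gal × $4.63/gal = $527.42

$527.42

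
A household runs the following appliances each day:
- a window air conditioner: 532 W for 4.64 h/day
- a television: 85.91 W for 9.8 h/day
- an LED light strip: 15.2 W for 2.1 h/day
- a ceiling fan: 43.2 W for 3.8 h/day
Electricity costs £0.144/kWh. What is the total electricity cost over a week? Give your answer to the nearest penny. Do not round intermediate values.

£3.53

window air conditioner: 532 W × 4.64 h × 7 d = 17,279 Wh = 17.28 kWh
television: 85.91 W × 9.8 h × 7 d = 5,893 Wh = 5.893 kWh
LED light strip: 15.2 W × 2.1 h × 7 d = 223 Wh = 0.2234 kWh
ceiling fan: 43.2 W × 3.8 h × 7 d = 1,149 Wh = 1.149 kWh
Total energy = 17.28 + 5.893 + 0.2234 + 1.149 = 24.55 kWh
Cost = 24.55 kWh × £0.144 = £3.53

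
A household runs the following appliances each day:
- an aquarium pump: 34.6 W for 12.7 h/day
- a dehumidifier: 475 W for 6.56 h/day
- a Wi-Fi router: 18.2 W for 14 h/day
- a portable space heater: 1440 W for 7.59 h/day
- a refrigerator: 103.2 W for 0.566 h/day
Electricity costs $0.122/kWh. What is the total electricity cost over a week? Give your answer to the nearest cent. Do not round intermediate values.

$12.64

aquarium pump: 34.6 W × 12.7 h × 7 d = 3,076 Wh = 3.076 kWh
dehumidifier: 475 W × 6.56 h × 7 d = 21,812 Wh = 21.81 kWh
Wi-Fi router: 18.2 W × 14 h × 7 d = 1,784 Wh = 1.784 kWh
portable space heater: 1440 W × 7.59 h × 7 d = 76,507 Wh = 76.51 kWh
refrigerator: 103.2 W × 0.566 h × 7 d = 409 Wh = 0.4089 kWh
Total energy = 3.076 + 21.81 + 1.784 + 76.51 + 0.4089 = 103.6 kWh
Cost = 103.6 kWh × $0.122 = $12.64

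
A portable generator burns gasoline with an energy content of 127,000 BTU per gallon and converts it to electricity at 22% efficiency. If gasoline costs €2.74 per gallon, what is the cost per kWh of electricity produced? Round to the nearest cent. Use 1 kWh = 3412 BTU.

€0.33

Electrical output per gallon = 127,000 BTU × 0.22 / 3412 BTU/kWh = 8.189 kWh
Cost per kWh = €2.74 / 8.189 kWh = €0.335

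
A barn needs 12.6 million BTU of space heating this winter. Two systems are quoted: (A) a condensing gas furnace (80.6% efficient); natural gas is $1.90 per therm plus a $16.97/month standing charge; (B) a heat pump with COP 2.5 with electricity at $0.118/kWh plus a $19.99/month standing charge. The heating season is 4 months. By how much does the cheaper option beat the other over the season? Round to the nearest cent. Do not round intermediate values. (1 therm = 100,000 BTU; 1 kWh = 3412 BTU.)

Heat load = 12.6 × 10⁶ BTU = 12,600,000 BTU
Gas: input = 12,600,000 / 0.806 = 15,632,754 BTU = 156.3 therm → 156.3 × $1.90 = $297.02; + 4 × $16.97 standing = $364.90
Heat pump: 12,600,000 BTU / 3412 = 3,693 kWh heat; / 2.5 = 1,477 kWh in → × $0.118 = $174.30; + 4 × $19.99 standing = $254.26
Difference = |$364.90 − $254.26| = $110.64

$110.64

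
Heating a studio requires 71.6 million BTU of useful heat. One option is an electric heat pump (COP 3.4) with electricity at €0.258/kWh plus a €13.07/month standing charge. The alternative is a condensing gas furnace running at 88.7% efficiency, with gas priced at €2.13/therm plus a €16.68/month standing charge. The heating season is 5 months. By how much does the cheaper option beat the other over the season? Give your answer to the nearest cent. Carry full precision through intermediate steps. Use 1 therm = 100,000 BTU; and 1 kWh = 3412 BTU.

Heat load = 71.6 × 10⁶ BTU = 71,600,000 BTU
Gas: input = 71,600,000 / 0.887 = 80,721,533 BTU = 807.2 therm → 807.2 × €2.13 = €1,719.37; + 5 × €16.68 standing = €1,802.77
Heat pump: 71,600,000 BTU / 3412 = 20,980 kWh heat; / 3.4 = 6,172 kWh in → × €0.258 = €1,592.37; + 5 × €13.07 standing = €1,657.72
Difference = |€1,802.77 − €1,657.72| = €145.05

€145.05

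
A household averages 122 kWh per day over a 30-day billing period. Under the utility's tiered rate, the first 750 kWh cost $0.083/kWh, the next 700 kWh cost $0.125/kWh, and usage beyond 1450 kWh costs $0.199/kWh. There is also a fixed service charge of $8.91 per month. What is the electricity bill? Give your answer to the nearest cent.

$598.45

Usage = 122 kWh/day × 30 days = 3660 kWh
First 750 kWh × $0.083 = $62.25
Next 700 kWh × $0.125 = $87.50
Remaining 2210 kWh × $0.199 = $439.79
Energy charge = $589.54; + service $8.91 = $598.45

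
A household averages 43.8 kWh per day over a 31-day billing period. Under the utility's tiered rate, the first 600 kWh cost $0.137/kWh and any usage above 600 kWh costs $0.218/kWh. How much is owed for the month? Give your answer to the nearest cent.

$247.40

Usage = 43.8 kWh/day × 31 days = 1357.8 kWh
First 600 kWh × $0.137 = $82.20
Remaining 757.8 kWh × $0.218 = $165.20
Total = $247.40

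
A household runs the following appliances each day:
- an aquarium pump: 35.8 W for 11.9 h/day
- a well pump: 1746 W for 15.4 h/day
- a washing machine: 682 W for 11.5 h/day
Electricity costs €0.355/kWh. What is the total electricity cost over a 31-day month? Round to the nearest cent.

aquarium pump: 35.8 W × 11.9 h × 31 d = 13,207 Wh = 13.21 kWh
well pump: 1746 W × 15.4 h × 31 d = 833,540 Wh = 833.5 kWh
washing machine: 682 W × 11.5 h × 31 d = 243,133 Wh = 243.1 kWh
Total energy = 13.21 + 833.5 + 243.1 = 1,090 kWh
Cost = 1,090 kWh × €0.355 = €386.91

€386.91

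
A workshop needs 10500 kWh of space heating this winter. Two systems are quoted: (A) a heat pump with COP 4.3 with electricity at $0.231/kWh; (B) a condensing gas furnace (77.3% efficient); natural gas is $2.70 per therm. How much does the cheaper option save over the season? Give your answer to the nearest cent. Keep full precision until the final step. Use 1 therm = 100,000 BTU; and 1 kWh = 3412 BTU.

$687.29

Heat load = 10500 kWh × 3412 = 35,826,000 BTU
Gas: input = 35,826,000 / 0.773 = 46,346,701 BTU = 463.5 therm → 463.5 × $2.70 = $1,251.36
Heat pump: 35,826,000 BTU / 3412 = 10,500 kWh heat; / 4.3 = 2,442 kWh in → × $0.231 = $564.07
Difference = |$1,251.36 − $564.07| = $687.29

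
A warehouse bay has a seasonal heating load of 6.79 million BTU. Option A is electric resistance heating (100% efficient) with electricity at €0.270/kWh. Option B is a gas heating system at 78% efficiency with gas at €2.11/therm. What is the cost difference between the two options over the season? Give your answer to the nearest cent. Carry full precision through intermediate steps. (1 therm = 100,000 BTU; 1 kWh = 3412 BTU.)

Heat load = 6.79 × 10⁶ BTU = 6,790,000 BTU
Gas: input = 6,790,000 / 0.78 = 8,705,128 BTU = 87.05 therm → 87.05 × €2.11 = €183.68
Electric: 6,790,000 BTU / 3412 = 1,990 kWh → × €0.270 = €537.31
Difference = |€183.68 − €537.31| = €353.63

€353.63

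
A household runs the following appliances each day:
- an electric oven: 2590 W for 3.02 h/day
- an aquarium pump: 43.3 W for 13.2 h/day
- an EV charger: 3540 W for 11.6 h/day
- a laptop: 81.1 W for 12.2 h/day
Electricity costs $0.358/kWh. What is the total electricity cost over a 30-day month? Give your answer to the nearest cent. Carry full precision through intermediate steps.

$541.80

electric oven: 2590 W × 3.02 h × 30 d = 234,654 Wh = 234.7 kWh
aquarium pump: 43.3 W × 13.2 h × 30 d = 17,147 Wh = 17.15 kWh
EV charger: 3540 W × 11.6 h × 30 d = 1,231,920 Wh = 1,232 kWh
laptop: 81.1 W × 12.2 h × 30 d = 29,683 Wh = 29.68 kWh
Total energy = 234.7 + 17.15 + 1,232 + 29.68 = 1,513 kWh
Cost = 1,513 kWh × $0.358 = $541.80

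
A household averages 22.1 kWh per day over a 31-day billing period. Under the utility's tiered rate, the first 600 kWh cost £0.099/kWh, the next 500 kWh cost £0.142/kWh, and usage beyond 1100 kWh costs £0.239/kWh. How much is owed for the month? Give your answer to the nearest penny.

Usage = 22.1 kWh/day × 31 days = 685.1 kWh
First 600 kWh × £0.099 = £59.40
Next 85.1 kWh × £0.142 = £12.08
Remaining tier: 0 kWh (not reached)
Total = £71.48

£71.48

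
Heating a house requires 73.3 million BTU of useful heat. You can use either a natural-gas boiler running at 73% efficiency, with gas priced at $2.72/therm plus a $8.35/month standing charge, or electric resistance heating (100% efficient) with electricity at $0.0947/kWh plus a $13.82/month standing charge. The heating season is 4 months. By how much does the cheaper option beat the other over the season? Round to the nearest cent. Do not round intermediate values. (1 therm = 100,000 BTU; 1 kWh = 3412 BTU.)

$674.86

Heat load = 73.3 × 10⁶ BTU = 73,300,000 BTU
Gas: input = 73,300,000 / 0.73 = 100,410,959 BTU = 1,004 therm → 1,004 × $2.72 = $2,731.18; + 4 × $8.35 standing = $2,764.58
Electric: 73,300,000 BTU / 3412 = 21,480 kWh → × $0.0947 = $2,034.44; + 4 × $13.82 standing = $2,089.72
Difference = |$2,764.58 − $2,089.72| = $674.86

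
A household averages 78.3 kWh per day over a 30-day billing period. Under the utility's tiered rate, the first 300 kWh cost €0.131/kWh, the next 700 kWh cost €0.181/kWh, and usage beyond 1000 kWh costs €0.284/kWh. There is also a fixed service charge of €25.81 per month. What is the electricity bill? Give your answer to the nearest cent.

Usage = 78.3 kWh/day × 30 days = 2349 kWh
First 300 kWh × €0.131 = €39.30
Next 700 kWh × €0.181 = €126.70
Remaining 1349 kWh × €0.284 = €383.12
Energy charge = €549.12; + service €25.81 = €574.93

€574.93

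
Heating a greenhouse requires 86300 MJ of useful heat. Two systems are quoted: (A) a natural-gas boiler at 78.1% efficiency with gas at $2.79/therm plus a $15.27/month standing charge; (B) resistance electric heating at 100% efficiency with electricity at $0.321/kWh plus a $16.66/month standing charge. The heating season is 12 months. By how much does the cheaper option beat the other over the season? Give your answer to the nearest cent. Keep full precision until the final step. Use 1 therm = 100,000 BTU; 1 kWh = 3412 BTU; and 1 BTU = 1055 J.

$4790.28

Heat load = 86300 MJ = 86,300,000,000 J / 1055 = 81,800,948 BTU
Gas: input = 81,800,948 / 0.781 = 104,738,730 BTU = 1,047 therm → 1,047 × $2.79 = $2,922.21; + 12 × $15.27 standing = $3,105.45
Electric: 81,800,948 BTU / 3412 = 23,970 kWh → × $0.321 = $7,695.81; + 12 × $16.66 standing = $7,895.73
Difference = |$3,105.45 − $7,895.73| = $4,790.28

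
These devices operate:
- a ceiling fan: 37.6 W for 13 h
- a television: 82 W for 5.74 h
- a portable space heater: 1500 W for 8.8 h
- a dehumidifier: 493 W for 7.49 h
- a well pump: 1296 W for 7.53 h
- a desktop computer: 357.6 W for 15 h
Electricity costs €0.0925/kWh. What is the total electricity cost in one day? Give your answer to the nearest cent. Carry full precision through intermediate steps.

ceiling fan: 37.6 W × 13 h = 489 Wh = 0.4888 kWh
television: 82 W × 5.74 h = 471 Wh = 0.4707 kWh
portable space heater: 1500 W × 8.8 h = 13,200 Wh = 13.2 kWh
dehumidifier: 493 W × 7.49 h = 3,693 Wh = 3.693 kWh
well pump: 1296 W × 7.53 h = 9,759 Wh = 9.759 kWh
desktop computer: 357.6 W × 15 h = 5,364 Wh = 5.364 kWh
Total energy = 0.4888 + 0.4707 + 13.2 + 3.693 + 9.759 + 5.364 = 32.97 kWh
Cost = 32.97 kWh × €0.0925 = €3.05

€3.05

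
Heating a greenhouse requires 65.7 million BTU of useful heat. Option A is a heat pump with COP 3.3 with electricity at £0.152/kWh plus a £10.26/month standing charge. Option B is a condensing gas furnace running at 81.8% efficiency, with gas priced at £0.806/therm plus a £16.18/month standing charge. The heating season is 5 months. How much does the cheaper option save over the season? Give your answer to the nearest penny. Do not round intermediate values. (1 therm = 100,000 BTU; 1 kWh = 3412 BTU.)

Heat load = 65.7 × 10⁶ BTU = 65,700,000 BTU
Gas: input = 65,700,000 / 0.818 = 80,317,848 BTU = 803.2 therm → 803.2 × £0.806 = £647.36; + 5 × £16.18 standing = £728.26
Heat pump: 65,700,000 BTU / 3412 = 19,260 kWh heat; / 3.3 = 5,835 kWh in → × £0.152 = £886.92; + 5 × £10.26 standing = £938.22
Difference = |£728.26 − £938.22| = £209.96

£209.96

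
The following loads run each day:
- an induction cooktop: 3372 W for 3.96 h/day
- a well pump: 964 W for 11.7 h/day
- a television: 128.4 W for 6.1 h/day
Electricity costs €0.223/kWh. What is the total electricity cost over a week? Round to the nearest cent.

induction cooktop: 3372 W × 3.96 h × 7 d = 93,472 Wh = 93.47 kWh
well pump: 964 W × 11.7 h × 7 d = 78,952 Wh = 78.95 kWh
television: 128.4 W × 6.1 h × 7 d = 5,483 Wh = 5.483 kWh
Total energy = 93.47 + 78.95 + 5.483 = 177.9 kWh
Cost = 177.9 kWh × €0.223 = €39.67

€39.67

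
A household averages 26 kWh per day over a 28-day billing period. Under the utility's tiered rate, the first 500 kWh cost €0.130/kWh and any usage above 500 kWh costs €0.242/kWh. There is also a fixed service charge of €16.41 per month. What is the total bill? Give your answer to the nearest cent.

€136.59

Usage = 26 kWh/day × 28 days = 728 kWh
First 500 kWh × €0.130 = €65.00
Remaining 228 kWh × €0.242 = €55.18
Energy charge = €120.18; + service €16.41 = €136.59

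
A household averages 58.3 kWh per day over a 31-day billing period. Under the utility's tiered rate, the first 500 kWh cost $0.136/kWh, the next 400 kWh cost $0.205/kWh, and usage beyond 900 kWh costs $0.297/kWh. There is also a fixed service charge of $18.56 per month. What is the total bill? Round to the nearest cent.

Usage = 58.3 kWh/day × 31 days = 1807.3 kWh
First 500 kWh × $0.136 = $68.00
Next 400 kWh × $0.205 = $82.00
Remaining 907.3 kWh × $0.297 = $269.47
Energy charge = $419.47; + service $18.56 = $438.03

$438.03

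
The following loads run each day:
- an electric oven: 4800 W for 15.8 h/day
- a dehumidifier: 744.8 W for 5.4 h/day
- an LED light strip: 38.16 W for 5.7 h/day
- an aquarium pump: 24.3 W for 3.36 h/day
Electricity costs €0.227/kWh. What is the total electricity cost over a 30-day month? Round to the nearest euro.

€546

electric oven: 4800 W × 15.8 h × 30 d = 2,275,200 Wh = 2,275 kWh
dehumidifier: 744.8 W × 5.4 h × 30 d = 120,658 Wh = 120.7 kWh
LED light strip: 38.16 W × 5.7 h × 30 d = 6,525 Wh = 6.525 kWh
aquarium pump: 24.3 W × 3.36 h × 30 d = 2,449 Wh = 2.449 kWh
Total energy = 2,275 + 120.7 + 6.525 + 2.449 = 2,405 kWh
Cost = 2,405 kWh × €0.227 = €545.90 ≈ €546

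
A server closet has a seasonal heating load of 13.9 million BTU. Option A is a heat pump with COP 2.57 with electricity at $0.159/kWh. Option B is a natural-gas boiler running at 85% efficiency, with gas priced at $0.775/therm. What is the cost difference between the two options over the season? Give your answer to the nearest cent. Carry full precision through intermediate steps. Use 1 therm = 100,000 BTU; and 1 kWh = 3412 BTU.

Heat load = 13.9 × 10⁶ BTU = 13,900,000 BTU
Gas: input = 13,900,000 / 0.85 = 16,352,941 BTU = 163.5 therm → 163.5 × $0.775 = $126.74
Heat pump: 13,900,000 BTU / 3412 = 4,074 kWh heat; / 2.57 = 1,585 kWh in → × $0.159 = $252.04
Difference = |$126.74 − $252.04| = $125.30

$125.30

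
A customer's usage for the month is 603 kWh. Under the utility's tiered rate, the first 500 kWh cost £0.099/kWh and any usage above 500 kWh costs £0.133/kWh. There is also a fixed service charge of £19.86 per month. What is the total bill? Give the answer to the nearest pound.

First 500 kWh × £0.099 = £49.50
Remaining 103 kWh × £0.133 = £13.70
Energy charge = £63.20; + service £19.86 = £83.06 ≈ £83

£83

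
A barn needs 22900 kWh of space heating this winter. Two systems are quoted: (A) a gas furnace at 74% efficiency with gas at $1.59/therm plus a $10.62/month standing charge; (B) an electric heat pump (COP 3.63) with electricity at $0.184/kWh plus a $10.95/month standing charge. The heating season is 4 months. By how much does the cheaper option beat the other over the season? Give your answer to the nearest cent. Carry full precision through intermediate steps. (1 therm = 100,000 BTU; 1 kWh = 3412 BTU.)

Heat load = 22900 kWh × 3412 = 78,134,800 BTU
Gas: input = 78,134,800 / 0.740 = 105,587,568 BTU = 1,056 therm → 1,056 × $1.59 = $1,678.84; + 4 × $10.62 standing = $1,721.32
Heat pump: 78,134,800 BTU / 3412 = 22,900 kWh heat; / 3.63 = 6,309 kWh in → × $0.184 = $1,160.77; + 4 × $10.95 standing = $1,204.57
Difference = |$1,721.32 − $1,204.57| = $516.75

$516.75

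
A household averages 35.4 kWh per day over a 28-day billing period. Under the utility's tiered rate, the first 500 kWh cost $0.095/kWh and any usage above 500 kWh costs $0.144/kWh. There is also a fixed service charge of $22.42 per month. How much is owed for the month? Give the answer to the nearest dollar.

$141

Usage = 35.4 kWh/day × 28 days = 991.2 kWh
First 500 kWh × $0.095 = $47.50
Remaining 491.2 kWh × $0.144 = $70.73
Energy charge = $118.23; + service $22.42 = $140.65 ≈ $141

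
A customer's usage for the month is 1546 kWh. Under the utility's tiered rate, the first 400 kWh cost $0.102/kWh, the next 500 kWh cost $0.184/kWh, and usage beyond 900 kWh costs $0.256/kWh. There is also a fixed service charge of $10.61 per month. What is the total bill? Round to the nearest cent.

$308.79

First 400 kWh × $0.102 = $40.80
Next 500 kWh × $0.184 = $92.00
Remaining 646 kWh × $0.256 = $165.38
Energy charge = $298.18; + service $10.61 = $308.79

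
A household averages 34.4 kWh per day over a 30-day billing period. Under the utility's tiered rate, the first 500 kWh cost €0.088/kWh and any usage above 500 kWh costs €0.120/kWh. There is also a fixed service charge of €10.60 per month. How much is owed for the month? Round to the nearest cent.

Usage = 34.4 kWh/day × 30 days = 1032 kWh
First 500 kWh × €0.088 = €44.00
Remaining 532 kWh × €0.120 = €63.84
Energy charge = €107.84; + service €10.60 = €118.44

€118.44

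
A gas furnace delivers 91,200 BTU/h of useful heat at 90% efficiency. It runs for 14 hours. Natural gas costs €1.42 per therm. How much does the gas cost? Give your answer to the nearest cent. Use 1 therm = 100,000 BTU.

Heat delivered = 91,200 BTU/h × 14 h = 1,276,800 BTU
Gas input = 1,276,800 / 0.90 = 1,418,667 BTU
= 1,418,667 / 100,000 = 14.19 therm
Cost = 14.19 × €1.42/therm = €20.15

€20.15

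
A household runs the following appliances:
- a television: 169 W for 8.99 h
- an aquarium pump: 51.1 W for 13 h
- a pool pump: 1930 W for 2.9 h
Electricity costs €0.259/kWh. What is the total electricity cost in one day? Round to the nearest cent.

€2.02

television: 169 W × 8.99 h = 1,519 Wh = 1.519 kWh
aquarium pump: 51.1 W × 13 h = 664 Wh = 0.6643 kWh
pool pump: 1930 W × 2.9 h = 5,597 Wh = 5.597 kWh
Total energy = 1.519 + 0.6643 + 5.597 = 7.781 kWh
Cost = 7.781 kWh × €0.259 = €2.02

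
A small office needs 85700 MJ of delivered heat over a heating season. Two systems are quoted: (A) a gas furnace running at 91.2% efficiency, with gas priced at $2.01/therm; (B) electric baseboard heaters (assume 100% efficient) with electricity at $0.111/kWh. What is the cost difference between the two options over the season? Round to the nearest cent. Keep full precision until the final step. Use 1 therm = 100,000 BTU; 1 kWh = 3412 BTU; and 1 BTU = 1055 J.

$852.35

Heat load = 85700 MJ = 85,700,000,000 J / 1055 = 81,232,227 BTU
Gas: input = 81,232,227 / 0.912 = 89,070,425 BTU = 890.7 therm → 890.7 × $2.01 = $1,790.32
Electric: 81,232,227 BTU / 3412 = 23,810 kWh → × $0.111 = $2,642.67
Difference = |$1,790.32 − $2,642.67| = $852.35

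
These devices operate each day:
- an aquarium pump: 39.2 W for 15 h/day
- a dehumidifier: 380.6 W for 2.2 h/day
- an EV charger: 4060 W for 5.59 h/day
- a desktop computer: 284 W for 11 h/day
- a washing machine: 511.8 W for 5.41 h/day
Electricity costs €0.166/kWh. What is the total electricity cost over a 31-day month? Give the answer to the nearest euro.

aquarium pump: 39.2 W × 15 h × 31 d = 18,228 Wh = 18.23 kWh
dehumidifier: 380.6 W × 2.2 h × 31 d = 25,957 Wh = 25.96 kWh
EV charger: 4060 W × 5.59 h × 31 d = 703,557 Wh = 703.6 kWh
desktop computer: 284 W × 11 h × 31 d = 96,844 Wh = 96.84 kWh
washing machine: 511.8 W × 5.41 h × 31 d = 85,834 Wh = 85.83 kWh
Total energy = 18.23 + 25.96 + 703.6 + 96.84 + 85.83 = 930.4 kWh
Cost = 930.4 kWh × €0.166 = €154.45 ≈ €154

€154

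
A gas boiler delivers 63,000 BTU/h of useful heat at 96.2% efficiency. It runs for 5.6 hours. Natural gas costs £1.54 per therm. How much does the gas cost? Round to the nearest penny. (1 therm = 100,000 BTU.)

£5.65

Heat delivered = 63,000 BTU/h × 5.6 h = 352,800 BTU
Gas input = 352,800 / 0.962 = 366,736 BTU
= 366,736 / 100,000 = 3.667 therm
Cost = 3.667 × £1.54/therm = £5.65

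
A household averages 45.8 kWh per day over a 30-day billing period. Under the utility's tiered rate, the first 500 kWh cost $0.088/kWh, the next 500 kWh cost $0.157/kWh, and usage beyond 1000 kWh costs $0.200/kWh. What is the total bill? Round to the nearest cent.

Usage = 45.8 kWh/day × 30 days = 1374 kWh
First 500 kWh × $0.088 = $44.00
Next 500 kWh × $0.157 = $78.50
Remaining 374 kWh × $0.200 = $74.80
Total = $197.30

$197.30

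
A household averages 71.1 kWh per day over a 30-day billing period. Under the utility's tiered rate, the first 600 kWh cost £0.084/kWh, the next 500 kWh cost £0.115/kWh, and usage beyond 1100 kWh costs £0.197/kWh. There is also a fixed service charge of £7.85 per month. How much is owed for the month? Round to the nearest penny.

£319.25

Usage = 71.1 kWh/day × 30 days = 2133 kWh
First 600 kWh × £0.084 = £50.40
Next 500 kWh × £0.115 = £57.50
Remaining 1033 kWh × £0.197 = £203.50
Energy charge = £311.40; + service £7.85 = £319.25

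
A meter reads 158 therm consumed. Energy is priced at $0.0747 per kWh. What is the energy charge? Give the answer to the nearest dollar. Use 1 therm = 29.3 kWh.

$346

158 therm × (29.3 kWh/therm) = 4,629 kWh
Cost = 4,629 kWh × $0.0747/kWh = $345.82 ≈ $346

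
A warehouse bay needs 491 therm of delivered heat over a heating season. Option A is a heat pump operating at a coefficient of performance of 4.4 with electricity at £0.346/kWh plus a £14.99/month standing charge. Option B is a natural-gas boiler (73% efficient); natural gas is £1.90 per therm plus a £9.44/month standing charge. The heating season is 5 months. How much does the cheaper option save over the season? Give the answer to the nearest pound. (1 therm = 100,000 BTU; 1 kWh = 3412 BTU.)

£119

Heat load = 491 therm × 100,000 = 49,100,000 BTU
Gas: input = 49,100,000 / 0.73 = 67,260,274 BTU = 672.6 therm → 672.6 × £1.90 = £1,277.95; + 5 × £9.44 standing = £1,325.15
Heat pump: 49,100,000 BTU / 3412 = 14,390 kWh heat; / 4.4 = 3,271 kWh in → × £0.346 = £1,131.61; + 5 × £14.99 standing = £1,206.56
Difference = |£1,325.15 − £1,206.56| = £118.59 ≈ £119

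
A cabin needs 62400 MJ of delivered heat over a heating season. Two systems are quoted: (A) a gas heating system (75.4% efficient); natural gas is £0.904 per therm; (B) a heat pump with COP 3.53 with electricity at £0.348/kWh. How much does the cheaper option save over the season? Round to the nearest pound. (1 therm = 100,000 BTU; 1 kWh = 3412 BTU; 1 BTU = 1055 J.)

Heat load = 62400 MJ = 62,400,000,000 J / 1055 = 59,146,919 BTU
Gas: input = 59,146,919 / 0.754 = 78,444,190 BTU = 784.4 therm → 784.4 × £0.904 = £709.14
Heat pump: 59,146,919 BTU / 3412 = 17,330 kWh heat; / 3.53 = 4,911 kWh in → × £0.348 = £1,708.94
Difference = |£709.14 − £1,708.94| = £999.81 ≈ £1000

£1000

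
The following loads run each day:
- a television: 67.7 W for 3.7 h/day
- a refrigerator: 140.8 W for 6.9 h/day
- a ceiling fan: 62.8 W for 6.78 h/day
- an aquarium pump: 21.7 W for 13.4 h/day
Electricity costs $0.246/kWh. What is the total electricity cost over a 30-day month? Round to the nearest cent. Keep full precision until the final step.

television: 67.7 W × 3.7 h × 30 d = 7,515 Wh = 7.515 kWh
refrigerator: 140.8 W × 6.9 h × 30 d = 29,146 Wh = 29.15 kWh
ceiling fan: 62.8 W × 6.78 h × 30 d = 12,774 Wh = 12.77 kWh
aquarium pump: 21.7 W × 13.4 h × 30 d = 8,723 Wh = 8.723 kWh
Total energy = 7.515 + 29.15 + 12.77 + 8.723 = 58.16 kWh
Cost = 58.16 kWh × $0.246 = $14.31

$14.31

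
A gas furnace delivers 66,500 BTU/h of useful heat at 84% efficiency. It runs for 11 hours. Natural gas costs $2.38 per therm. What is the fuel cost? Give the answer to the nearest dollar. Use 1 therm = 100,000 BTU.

$21

Heat delivered = 66,500 BTU/h × 11 h = 731,500 BTU
Gas input = 731,500 / 0.84 = 870,833 BTU
= 870,833 / 100,000 = 8.708 therm
Cost = 8.708 × $2.38/therm = $20.73 ≈ $21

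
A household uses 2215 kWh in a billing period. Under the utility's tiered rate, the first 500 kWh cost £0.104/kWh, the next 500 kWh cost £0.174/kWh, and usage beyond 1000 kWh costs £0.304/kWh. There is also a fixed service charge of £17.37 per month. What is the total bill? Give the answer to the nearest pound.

First 500 kWh × £0.104 = £52.00
Next 500 kWh × £0.174 = £87.00
Remaining 1215 kWh × £0.304 = £369.36
Energy charge = £508.36; + service £17.37 = £525.73 ≈ £526

£526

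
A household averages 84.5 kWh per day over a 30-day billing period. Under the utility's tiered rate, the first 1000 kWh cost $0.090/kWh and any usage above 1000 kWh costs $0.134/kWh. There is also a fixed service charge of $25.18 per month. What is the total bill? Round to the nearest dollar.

Usage = 84.5 kWh/day × 30 days = 2535 kWh
First 1000 kWh × $0.090 = $90.00
Remaining 1535 kWh × $0.134 = $205.69
Energy charge = $295.69; + service $25.18 = $320.87 ≈ $321

$321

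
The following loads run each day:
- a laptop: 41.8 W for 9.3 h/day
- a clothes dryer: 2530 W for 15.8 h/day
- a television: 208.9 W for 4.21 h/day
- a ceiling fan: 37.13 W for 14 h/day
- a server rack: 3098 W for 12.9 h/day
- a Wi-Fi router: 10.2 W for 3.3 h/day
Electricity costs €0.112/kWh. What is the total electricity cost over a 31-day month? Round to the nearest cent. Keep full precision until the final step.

€283.87

laptop: 41.8 W × 9.3 h × 31 d = 12,051 Wh = 12.05 kWh
clothes dryer: 2530 W × 15.8 h × 31 d = 1,239,194 Wh = 1,239 kWh
television: 208.9 W × 4.21 h × 31 d = 27,264 Wh = 27.26 kWh
ceiling fan: 37.13 W × 14 h × 31 d = 16,114 Wh = 16.11 kWh
server rack: 3098 W × 12.9 h × 31 d = 1,238,890 Wh = 1,239 kWh
Wi-Fi router: 10.2 W × 3.3 h × 31 d = 1,043 Wh = 1.043 kWh
Total energy = 12.05 + 1,239 + 27.26 + 16.11 + 1,239 + 1.043 = 2,535 kWh
Cost = 2,535 kWh × €0.112 = €283.87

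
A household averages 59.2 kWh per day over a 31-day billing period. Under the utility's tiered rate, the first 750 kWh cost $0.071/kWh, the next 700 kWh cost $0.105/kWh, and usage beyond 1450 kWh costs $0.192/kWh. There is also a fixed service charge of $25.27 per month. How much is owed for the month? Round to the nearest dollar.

Usage = 59.2 kWh/day × 31 days = 1835.2 kWh
First 750 kWh × $0.071 = $53.25
Next 700 kWh × $0.105 = $73.50
Remaining 385.2 kWh × $0.192 = $73.96
Energy charge = $200.71; + service $25.27 = $225.98 ≈ $226

$226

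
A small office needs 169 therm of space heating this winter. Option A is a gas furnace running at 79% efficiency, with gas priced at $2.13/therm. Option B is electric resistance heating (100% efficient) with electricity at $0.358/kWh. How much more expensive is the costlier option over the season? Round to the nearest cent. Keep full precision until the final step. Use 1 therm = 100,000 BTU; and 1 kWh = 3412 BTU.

$1317.55

Heat load = 169 therm × 100,000 = 16,900,000 BTU
Gas: input = 16,900,000 / 0.79 = 21,392,405 BTU = 213.9 therm → 213.9 × $2.13 = $455.66
Electric: 16,900,000 BTU / 3412 = 4,953 kWh → × $0.358 = $1,773.21
Difference = |$455.66 − $1,773.21| = $1,317.55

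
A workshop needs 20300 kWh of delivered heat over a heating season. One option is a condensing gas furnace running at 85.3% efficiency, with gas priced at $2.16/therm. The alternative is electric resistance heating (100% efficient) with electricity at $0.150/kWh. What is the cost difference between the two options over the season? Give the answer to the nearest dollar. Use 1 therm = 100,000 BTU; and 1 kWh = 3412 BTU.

Heat load = 20300 kWh × 3412 = 69,263,600 BTU
Gas: input = 69,263,600 / 0.853 = 81,200,000 BTU = 812 therm → 812 × $2.16 = $1,753.92
Electric: 69,263,600 BTU / 3412 = 20,300 kWh → × $0.150 = $3,045.00
Difference = |$1,753.92 − $3,045.00| = $1,291.08 ≈ $1291

$1291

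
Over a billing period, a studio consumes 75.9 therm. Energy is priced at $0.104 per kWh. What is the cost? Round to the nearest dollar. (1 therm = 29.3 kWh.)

75.9 therm × (29.3 kWh/therm) = 2,224 kWh
Cost = 2,224 kWh × $0.104/kWh = $231.28 ≈ $231

$231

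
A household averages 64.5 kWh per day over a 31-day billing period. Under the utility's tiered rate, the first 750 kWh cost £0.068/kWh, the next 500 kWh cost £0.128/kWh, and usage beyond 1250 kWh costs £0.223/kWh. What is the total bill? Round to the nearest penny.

£282.14

Usage = 64.5 kWh/day × 31 days = 1999.5 kWh
First 750 kWh × £0.068 = £51.00
Next 500 kWh × £0.128 = £64.00
Remaining 749.5 kWh × £0.223 = £167.14
Total = £282.14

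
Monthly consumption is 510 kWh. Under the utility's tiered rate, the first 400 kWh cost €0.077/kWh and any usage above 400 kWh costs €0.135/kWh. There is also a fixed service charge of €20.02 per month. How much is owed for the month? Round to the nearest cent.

First 400 kWh × €0.077 = €30.80
Remaining 110 kWh × €0.135 = €14.85
Energy charge = €45.65; + service €20.02 = €65.67

€65.67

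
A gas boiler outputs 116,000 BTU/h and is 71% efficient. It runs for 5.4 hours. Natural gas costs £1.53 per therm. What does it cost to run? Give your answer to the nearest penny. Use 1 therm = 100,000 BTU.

Heat delivered = 116,000 BTU/h × 5.4 h = 626,400 BTU
Gas input = 626,400 / 0.71 = 882,254 BTU
= 882,254 / 100,000 = 8.823 therm
Cost = 8.823 × £1.53/therm = £13.50

£13.50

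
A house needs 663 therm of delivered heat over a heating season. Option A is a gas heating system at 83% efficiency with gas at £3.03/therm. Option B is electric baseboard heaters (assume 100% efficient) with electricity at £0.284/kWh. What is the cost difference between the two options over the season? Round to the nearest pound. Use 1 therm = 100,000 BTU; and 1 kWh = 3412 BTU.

Heat load = 663 therm × 100,000 = 66,300,000 BTU
Gas: input = 66,300,000 / 0.83 = 79,879,518 BTU = 798.8 therm → 798.8 × £3.03 = £2,420.35
Electric: 66,300,000 BTU / 3412 = 19,430 kWh → × £0.284 = £5,518.52
Difference = |£2,420.35 − £5,518.52| = £3,098.17 ≈ £3098

£3098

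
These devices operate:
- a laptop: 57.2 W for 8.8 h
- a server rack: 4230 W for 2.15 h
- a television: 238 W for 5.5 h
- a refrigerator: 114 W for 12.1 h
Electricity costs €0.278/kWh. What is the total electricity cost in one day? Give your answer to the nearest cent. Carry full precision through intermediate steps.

€3.42

laptop: 57.2 W × 8.8 h = 503 Wh = 0.5034 kWh
server rack: 4230 W × 2.15 h = 9,094 Wh = 9.095 kWh
television: 238 W × 5.5 h = 1,309 Wh = 1.309 kWh
refrigerator: 114 W × 12.1 h = 1,379 Wh = 1.379 kWh
Total energy = 0.5034 + 9.095 + 1.309 + 1.379 = 12.29 kWh
Cost = 12.29 kWh × €0.278 = €3.42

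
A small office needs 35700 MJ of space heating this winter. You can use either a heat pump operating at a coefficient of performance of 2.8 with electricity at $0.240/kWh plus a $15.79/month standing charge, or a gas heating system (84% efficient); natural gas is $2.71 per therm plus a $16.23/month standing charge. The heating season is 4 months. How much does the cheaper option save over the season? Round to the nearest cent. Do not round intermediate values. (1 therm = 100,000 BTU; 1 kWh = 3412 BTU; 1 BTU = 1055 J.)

$243.39

Heat load = 35700 MJ = 35,700,000,000 J / 1055 = 33,838,863 BTU
Gas: input = 33,838,863 / 0.84 = 40,284,360 BTU = 402.8 therm → 402.8 × $2.71 = $1,091.71; + 4 × $16.23 standing = $1,156.63
Heat pump: 33,838,863 BTU / 3412 = 9,918 kWh heat; / 2.8 = 3,542 kWh in → × $0.240 = $850.08; + 4 × $15.79 standing = $913.24
Difference = |$1,156.63 − $913.24| = $243.39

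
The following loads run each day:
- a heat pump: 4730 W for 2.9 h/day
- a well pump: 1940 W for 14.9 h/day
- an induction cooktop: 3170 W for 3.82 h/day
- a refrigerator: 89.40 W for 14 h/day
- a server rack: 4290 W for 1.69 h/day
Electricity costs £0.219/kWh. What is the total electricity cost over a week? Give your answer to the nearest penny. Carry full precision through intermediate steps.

£96.94

heat pump: 4730 W × 2.9 h × 7 d = 96,019 Wh = 96.02 kWh
well pump: 1940 W × 14.9 h × 7 d = 202,342 Wh = 202.3 kWh
induction cooktop: 3170 W × 3.82 h × 7 d = 84,766 Wh = 84.77 kWh
refrigerator: 89.40 W × 14 h × 7 d = 8,761 Wh = 8.761 kWh
server rack: 4290 W × 1.69 h × 7 d = 50,751 Wh = 50.75 kWh
Total energy = 96.02 + 202.3 + 84.77 + 8.761 + 50.75 = 442.6 kWh
Cost = 442.6 kWh × £0.219 = £96.94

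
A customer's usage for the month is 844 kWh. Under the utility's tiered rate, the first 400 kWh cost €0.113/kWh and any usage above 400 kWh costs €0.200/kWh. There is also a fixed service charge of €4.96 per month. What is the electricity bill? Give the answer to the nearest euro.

First 400 kWh × €0.113 = €45.20
Remaining 444 kWh × €0.200 = €88.80
Energy charge = €134.00; + service €4.96 = €138.96 ≈ €139

€139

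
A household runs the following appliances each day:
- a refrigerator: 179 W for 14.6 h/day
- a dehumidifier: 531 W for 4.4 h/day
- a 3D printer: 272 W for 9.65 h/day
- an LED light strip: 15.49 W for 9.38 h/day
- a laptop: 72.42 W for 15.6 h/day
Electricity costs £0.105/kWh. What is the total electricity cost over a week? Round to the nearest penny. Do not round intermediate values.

refrigerator: 179 W × 14.6 h × 7 d = 18,294 Wh = 18.29 kWh
dehumidifier: 531 W × 4.4 h × 7 d = 16,355 Wh = 16.35 kWh
3D printer: 272 W × 9.65 h × 7 d = 18,374 Wh = 18.37 kWh
LED light strip: 15.49 W × 9.38 h × 7 d = 1,017 Wh = 1.017 kWh
laptop: 72.42 W × 15.6 h × 7 d = 7,908 Wh = 7.908 kWh
Total energy = 18.29 + 16.35 + 18.37 + 1.017 + 7.908 = 61.95 kWh
Cost = 61.95 kWh × £0.105 = £6.50

£6.50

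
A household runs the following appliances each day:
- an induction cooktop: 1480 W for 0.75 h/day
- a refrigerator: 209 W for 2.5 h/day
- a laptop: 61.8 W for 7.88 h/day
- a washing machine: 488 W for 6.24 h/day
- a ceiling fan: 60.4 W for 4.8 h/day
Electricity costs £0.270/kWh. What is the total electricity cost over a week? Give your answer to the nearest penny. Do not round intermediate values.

induction cooktop: 1480 W × 0.75 h × 7 d = 7,770 Wh = 7.77 kWh
refrigerator: 209 W × 2.5 h × 7 d = 3,658 Wh = 3.658 kWh
laptop: 61.8 W × 7.88 h × 7 d = 3,409 Wh = 3.409 kWh
washing machine: 488 W × 6.24 h × 7 d = 21,316 Wh = 21.32 kWh
ceiling fan: 60.4 W × 4.8 h × 7 d = 2,029 Wh = 2.029 kWh
Total energy = 7.77 + 3.658 + 3.409 + 21.32 + 2.029 = 38.18 kWh
Cost = 38.18 kWh × £0.270 = £10.31

£10.31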